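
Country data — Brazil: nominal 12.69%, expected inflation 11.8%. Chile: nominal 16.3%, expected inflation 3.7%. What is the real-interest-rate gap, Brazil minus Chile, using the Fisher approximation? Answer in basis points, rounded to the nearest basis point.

-1171 basis points

Brazil: 12.69% − 11.8% = 0.890%
Chile: 16.3% − 3.7% = 12.600%
Differential = -11.710% → -1171 basis points.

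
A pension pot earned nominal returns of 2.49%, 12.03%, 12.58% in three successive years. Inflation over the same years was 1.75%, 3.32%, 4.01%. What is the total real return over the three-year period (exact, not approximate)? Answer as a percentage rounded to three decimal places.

18.218%

Nominal growth factor = 1.0249 × 1.1203 × 1.1258 = 1.292638
Price-level growth factor = 1.0175 × 1.0332 × 1.0401 = 1.093437
Real growth factor = 1.292638 / 1.093437 = 1.182179
Total real return = 1.182179 − 1 → 18.218%.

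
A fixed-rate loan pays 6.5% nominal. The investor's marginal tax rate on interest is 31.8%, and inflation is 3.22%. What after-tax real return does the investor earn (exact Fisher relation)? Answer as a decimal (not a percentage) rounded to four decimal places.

0.0118

After-tax nominal return = 6.5% × (1 − 0.318) = 4.4330%.
1 + r = 1.04433 / 1.03220 = 1.011752
After-tax real rate = 1.011752 − 1 → 0.0118.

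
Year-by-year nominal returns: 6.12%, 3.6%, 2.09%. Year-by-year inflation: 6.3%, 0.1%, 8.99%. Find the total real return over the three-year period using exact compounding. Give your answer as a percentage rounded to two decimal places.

-3.22%

Nominal growth factor = 1.0612 × 1.0360 × 1.0209 = 1.122381
Price-level growth factor = 1.0630 × 1.0010 × 1.0899 = 1.159722
Real growth factor = 1.122381 / 1.159722 = 0.967801
Total real return = 0.967801 − 1 → -3.22%.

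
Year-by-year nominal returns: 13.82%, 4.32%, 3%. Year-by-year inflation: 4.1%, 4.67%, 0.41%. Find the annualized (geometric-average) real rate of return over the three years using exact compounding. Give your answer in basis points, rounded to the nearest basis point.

378 basis points

Compound the nominal returns: 1.1382 × 1.0432 × 1.0300 = 1.22299135.
Compound inflation: 1.0410 × 1.0467 × 1.0041 = 1.09408212.
Deflate: 1.22299135 / 1.09408212 = 1.11782409.
Annualized real rate = 1.11782409^(1/3) − 1 = 3.7826% → 378 basis points.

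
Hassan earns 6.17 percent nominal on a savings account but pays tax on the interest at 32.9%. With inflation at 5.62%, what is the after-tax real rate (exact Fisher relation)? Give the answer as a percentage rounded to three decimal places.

After-tax nominal return = 6.17% × (1 − 0.329) = 4.14007%.
1 + r = 1.0414007 / 1.05620 = 0.985988
After-tax real rate = 0.985988 − 1 → -1.401%.

-1.401%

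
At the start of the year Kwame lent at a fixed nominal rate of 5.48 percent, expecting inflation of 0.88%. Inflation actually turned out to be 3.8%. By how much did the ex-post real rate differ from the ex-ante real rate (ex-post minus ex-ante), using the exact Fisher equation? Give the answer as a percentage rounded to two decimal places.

-2.94%

Ex-ante: (1 + 0.0548)/(1 + 0.0088) − 1 = 4.5599%
Ex-post: (1 + 0.0548)/(1 + 0.0380) − 1 = 1.6185%
Difference (ex-post − ex-ante) = -2.9414% → -2.94%.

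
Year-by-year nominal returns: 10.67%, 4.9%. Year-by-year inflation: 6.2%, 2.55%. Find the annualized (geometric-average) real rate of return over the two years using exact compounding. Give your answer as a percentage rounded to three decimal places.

3.246%

Nominal growth factor = 1.1067 × 1.0490 = 1.16092830
Price-level growth factor = 1.0620 × 1.0255 = 1.08908100
Real growth factor = 1.16092830 / 1.08908100 = 1.06597058
Annualized real rate = 1.06597058^(1/2) − 1 = 3.2459% → 3.246%.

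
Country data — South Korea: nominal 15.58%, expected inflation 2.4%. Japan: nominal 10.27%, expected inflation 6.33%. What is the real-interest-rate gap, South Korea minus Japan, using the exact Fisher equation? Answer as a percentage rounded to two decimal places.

South Korea: (1 + 0.1558)/(1 + 0.0240) − 1 = 12.8711%
Japan: (1 + 0.1027)/(1 + 0.0633) − 1 = 3.7054%
Differential = 12.8711% − 3.7054% = 9.1656% → 9.17%.

9.17%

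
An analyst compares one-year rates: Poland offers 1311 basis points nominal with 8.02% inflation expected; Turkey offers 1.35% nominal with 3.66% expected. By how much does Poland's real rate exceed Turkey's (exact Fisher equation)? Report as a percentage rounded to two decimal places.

6.94%

Poland: (1 + 0.1311)/(1 + 0.0802) − 1 = 4.7121%
Turkey: (1 + 0.0135)/(1 + 0.0366) − 1 = -2.2284%
Differential = 4.7121% − (-2.2284%) = 6.9405% → 6.94%.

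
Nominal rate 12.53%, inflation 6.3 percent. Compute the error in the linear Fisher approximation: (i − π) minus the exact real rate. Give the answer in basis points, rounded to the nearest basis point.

Approximate: r ≈ 12.530% − 6.300% = 6.2300%
Exact: (1 + 0.1253)/(1 + 0.0630) − 1 = 5.8608%
Error = 6.2300% − 5.8608% = 0.3692% → 37 basis points.

37 basis points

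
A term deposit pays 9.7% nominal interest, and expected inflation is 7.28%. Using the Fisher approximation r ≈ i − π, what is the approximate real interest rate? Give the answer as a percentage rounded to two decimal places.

r ≈ i − π = 9.7% − 7.28% = 2.42%.

2.42%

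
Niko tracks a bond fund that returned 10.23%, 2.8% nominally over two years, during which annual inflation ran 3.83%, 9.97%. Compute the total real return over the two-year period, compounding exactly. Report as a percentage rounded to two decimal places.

-0.76%

Compound the nominal returns: 1.1023 × 1.0280 = 1.133164.
Compound inflation: 1.0383 × 1.0997 = 1.141819.
Deflate: 1.133164 / 1.141819 = 0.992421.
Total real return = 0.992421 − 1 → -0.76%.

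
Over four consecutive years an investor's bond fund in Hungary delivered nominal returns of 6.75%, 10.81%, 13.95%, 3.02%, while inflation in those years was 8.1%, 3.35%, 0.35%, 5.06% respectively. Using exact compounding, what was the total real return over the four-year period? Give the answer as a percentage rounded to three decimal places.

17.894%

Nominal growth factor = 1.0675 × 1.1081 × 1.1395 × 1.0302 = 1.388618
Price-level growth factor = 1.0810 × 1.0335 × 1.0035 × 1.0506 = 1.177853
Real growth factor = 1.388618 / 1.177853 = 1.178940
Total real return = 1.178940 − 1 → 17.894%.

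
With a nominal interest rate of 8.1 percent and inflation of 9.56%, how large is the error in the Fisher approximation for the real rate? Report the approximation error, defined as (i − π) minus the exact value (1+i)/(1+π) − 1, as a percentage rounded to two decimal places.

-0.13%

Approximate: r ≈ 8.100% − 9.560% = -1.4600%
Exact: (1 + 0.0810)/(1 + 0.0956) − 1 = -1.3326%
Error = -1.4600% − (-1.3326%) = -0.1274% → -0.13%.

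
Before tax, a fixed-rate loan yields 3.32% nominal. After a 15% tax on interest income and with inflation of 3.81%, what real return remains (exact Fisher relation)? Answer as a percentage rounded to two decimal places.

After-tax nominal return = 3.32% × (1 − 0.15) = 2.8220%.
1 + r = 1.02822 / 1.03810 = 0.990483
After-tax real rate = 0.990483 − 1 → -0.95%.

-0.95%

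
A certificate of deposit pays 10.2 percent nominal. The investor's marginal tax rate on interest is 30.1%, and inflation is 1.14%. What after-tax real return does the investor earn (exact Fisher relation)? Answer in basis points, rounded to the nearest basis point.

After-tax nominal return = 10.2% × (1 − 0.301) = 7.1298%.
1 + r = 1.071298 / 1.01140 = 1.059223
After-tax real rate = 1.059223 − 1 → 592 basis points.

592 basis points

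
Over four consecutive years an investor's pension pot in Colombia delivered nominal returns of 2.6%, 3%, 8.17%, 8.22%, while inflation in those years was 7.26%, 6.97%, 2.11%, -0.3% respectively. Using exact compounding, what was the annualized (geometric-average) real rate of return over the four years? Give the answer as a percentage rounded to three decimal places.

Nominal growth factor = 1.0260 × 1.0300 × 1.0817 × 1.0822 = 1.23708330
Price-level growth factor = 1.0726 × 1.0697 × 1.0211 × 0.9970 = 1.16805481
Real growth factor = 1.23708330 / 1.16805481 = 1.05909696
Annualized real rate = 1.05909696^(1/4) − 1 = 1.4458% → 1.446%.

1.446%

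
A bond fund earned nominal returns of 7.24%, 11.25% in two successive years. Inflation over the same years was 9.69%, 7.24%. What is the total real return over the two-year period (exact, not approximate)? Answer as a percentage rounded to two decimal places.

Compound the nominal returns: 1.0724 × 1.1125 = 1.193045.
Compound inflation: 1.0969 × 1.0724 = 1.176316.
Deflate: 1.193045 / 1.176316 = 1.014222.
Total real return = 1.014222 − 1 → 1.42%.

1.42%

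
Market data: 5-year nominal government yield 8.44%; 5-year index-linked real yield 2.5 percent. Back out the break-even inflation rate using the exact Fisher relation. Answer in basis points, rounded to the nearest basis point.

(1 + π) = (1 + i)/(1 + r) = 1.08440 / 1.02500 = 1.057951
Break-even inflation = 1.057951 − 1 → 580 basis points.

580 basis points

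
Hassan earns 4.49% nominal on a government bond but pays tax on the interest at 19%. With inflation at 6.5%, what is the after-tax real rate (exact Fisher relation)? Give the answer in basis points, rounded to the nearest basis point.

-269 basis points

After-tax nominal return = 4.49% × (1 − 0.19) = 3.6369%.
1 + r = 1.036369 / 1.06500 = 0.973116
After-tax real rate = 0.973116 − 1 → -269 basis points.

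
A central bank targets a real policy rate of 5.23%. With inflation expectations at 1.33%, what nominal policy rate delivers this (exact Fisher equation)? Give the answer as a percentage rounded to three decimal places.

6.630%

(1 + i) = (1 + r)(1 + π) = 1.05230 × 1.01330 = 1.06629559
i = 1.06629559 − 1, so the required nominal rate is 6.630%.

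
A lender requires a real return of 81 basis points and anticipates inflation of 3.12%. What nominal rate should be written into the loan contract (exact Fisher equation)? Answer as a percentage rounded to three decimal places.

(1 + i) = (1 + r)(1 + π) = 1.00810 × 1.03120 = 1.03955272
i = 1.03955272 − 1, so the required nominal rate is 3.955%.

3.955%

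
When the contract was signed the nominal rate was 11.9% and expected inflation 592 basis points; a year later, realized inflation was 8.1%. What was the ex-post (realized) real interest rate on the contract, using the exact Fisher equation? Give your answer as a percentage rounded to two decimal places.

Ex-post: (1 + 0.1190)/(1 + 0.0810) − 1 = 3.5153%
So the realized real rate is 3.52%.

3.52%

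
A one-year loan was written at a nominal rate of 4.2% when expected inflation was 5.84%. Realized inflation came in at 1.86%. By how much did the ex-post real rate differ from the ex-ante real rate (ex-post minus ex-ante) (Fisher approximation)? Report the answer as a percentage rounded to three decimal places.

3.980%

Ex-ante: 4.2% − 5.84% = -1.640%
Ex-post: 4.2% − 1.86% = 2.340%
Difference (ex-post − ex-ante) = 3.9800% → 3.980%.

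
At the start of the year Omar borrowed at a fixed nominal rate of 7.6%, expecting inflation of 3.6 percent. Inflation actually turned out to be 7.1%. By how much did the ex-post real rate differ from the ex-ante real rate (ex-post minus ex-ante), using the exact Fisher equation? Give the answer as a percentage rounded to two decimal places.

Ex-ante: (1 + 0.0760)/(1 + 0.0360) − 1 = 3.8610%
Ex-post: (1 + 0.0760)/(1 + 0.0710) − 1 = 0.4669%
Difference (ex-post − ex-ante) = -3.3942% → -3.39%.

-3.39%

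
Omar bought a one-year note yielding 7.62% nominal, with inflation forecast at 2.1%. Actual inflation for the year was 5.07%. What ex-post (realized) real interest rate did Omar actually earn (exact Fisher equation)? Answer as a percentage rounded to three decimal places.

Ex-post: (1 + 0.0762)/(1 + 0.0507) − 1 = 2.4270%
So the realized real rate is 2.427%.

2.427%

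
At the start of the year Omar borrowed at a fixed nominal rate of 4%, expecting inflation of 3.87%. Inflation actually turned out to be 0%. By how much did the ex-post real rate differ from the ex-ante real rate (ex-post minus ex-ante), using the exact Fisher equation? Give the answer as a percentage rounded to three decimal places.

Ex-ante: (1 + 0.0400)/(1 + 0.0387) − 1 = 0.1252%
Ex-post: (1 + 0.0400)/(1 + 0.0000) − 1 = 4.0000%
Difference (ex-post − ex-ante) = 3.8748% → 3.875%.

3.875%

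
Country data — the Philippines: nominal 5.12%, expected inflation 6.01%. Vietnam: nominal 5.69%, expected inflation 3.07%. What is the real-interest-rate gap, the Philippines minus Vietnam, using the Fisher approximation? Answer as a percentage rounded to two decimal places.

The Philippines: 5.12% − 6.01% = -0.890%
Vietnam: 5.69% − 3.07% = 2.620%
Differential = -3.510% → -3.51%.

-3.51%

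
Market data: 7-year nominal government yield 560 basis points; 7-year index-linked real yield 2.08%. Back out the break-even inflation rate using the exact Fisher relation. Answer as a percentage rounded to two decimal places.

3.45%

(1 + π) = (1 + i)/(1 + r) = 1.05600 / 1.02080 = 1.034483
Break-even inflation = 1.034483 − 1 → 3.45%.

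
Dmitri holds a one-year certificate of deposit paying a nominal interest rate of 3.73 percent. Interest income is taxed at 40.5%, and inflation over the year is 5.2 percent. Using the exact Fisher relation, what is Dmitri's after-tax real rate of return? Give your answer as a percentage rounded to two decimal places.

After-tax nominal return = 3.73% × (1 − 0.405) = 2.21935%.
1 + r = 1.0221935 / 1.05200 = 0.971667
After-tax real rate = 0.971667 − 1 → -2.83%.

-2.83%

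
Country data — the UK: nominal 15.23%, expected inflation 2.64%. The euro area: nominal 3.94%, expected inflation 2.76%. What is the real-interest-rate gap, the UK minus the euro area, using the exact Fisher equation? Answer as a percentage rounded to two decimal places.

11.12%

The UK: (1 + 0.1523)/(1 + 0.0264) − 1 = 12.2662%
The euro area: (1 + 0.0394)/(1 + 0.0276) − 1 = 1.1483%
Differential = 12.2662% − 1.1483% = 11.1179% → 11.12%.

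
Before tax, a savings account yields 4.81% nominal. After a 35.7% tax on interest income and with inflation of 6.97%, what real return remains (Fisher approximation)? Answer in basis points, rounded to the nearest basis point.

-388 basis points

After-tax nominal return = 4.81% × (1 − 0.357) = 3.09283%.
r ≈ 3.09283% − 6.97% → -388 basis points.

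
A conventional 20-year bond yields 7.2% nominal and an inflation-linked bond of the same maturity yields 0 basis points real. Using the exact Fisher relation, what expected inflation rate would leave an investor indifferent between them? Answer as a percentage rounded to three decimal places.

(1 + π) = (1 + i)/(1 + r) = 1.07200 / 1.00000 = 1.072000
Break-even inflation = 1.072000 − 1 → 7.200%.

7.200%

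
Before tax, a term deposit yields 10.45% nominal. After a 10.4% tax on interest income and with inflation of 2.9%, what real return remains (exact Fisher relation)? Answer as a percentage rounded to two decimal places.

6.28%

After-tax nominal return = 10.45% × (1 − 0.104) = 9.3632%.
1 + r = 1.093632 / 1.02900 = 1.062810
After-tax real rate = 1.062810 − 1 → 6.28%.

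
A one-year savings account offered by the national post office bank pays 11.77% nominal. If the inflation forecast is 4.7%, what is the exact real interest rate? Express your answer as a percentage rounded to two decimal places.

By the Fisher identity, 1 + r = (1 + i)/(1 + π).
1 + r = 1.11770 / 1.04700 = 1.067526
r = 1.067526 − 1 = 6.7526%, i.e. 6.75%.

6.75%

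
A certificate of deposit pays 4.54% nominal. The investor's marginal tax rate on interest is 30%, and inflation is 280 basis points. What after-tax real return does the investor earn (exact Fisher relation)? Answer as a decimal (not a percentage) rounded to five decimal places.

After-tax nominal return = 4.54% × (1 − 0.3) = 3.1780%.
1 + r = 1.03178 / 1.02800 = 1.003677
After-tax real rate = 1.003677 − 1 → 0.00368.

0.00368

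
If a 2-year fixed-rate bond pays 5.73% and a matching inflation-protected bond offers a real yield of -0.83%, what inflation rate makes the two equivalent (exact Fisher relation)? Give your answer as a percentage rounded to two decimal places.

(1 + π) = (1 + i)/(1 + r) = 1.05730 / 0.99170 = 1.066149
Break-even inflation = 1.066149 − 1 → 6.61%.

6.61%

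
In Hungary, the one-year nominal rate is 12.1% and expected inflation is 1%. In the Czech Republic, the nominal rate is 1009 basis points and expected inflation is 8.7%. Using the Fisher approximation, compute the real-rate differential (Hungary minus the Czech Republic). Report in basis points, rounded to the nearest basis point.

971 basis points

Hungary: 12.1% − 1% = 11.100%
The Czech Republic: 10.09% − 8.7% = 1.390%
Differential = 9.710% → 971 basis points.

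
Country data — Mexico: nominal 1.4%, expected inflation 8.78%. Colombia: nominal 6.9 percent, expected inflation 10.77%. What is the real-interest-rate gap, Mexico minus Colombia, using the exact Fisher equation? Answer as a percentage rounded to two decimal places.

-3.29%

Mexico: (1 + 0.0140)/(1 + 0.0878) − 1 = -6.7843%
Colombia: (1 + 0.0690)/(1 + 0.1077) − 1 = -3.4937%
Differential = -6.7843% − (-3.4937%) = -3.2906% → -3.29%.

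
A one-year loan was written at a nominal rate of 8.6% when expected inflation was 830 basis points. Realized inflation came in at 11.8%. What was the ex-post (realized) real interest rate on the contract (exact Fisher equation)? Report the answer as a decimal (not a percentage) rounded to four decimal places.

Ex-post: (1 + 0.0860)/(1 + 0.1180) − 1 = -2.8623%
So the realized real rate is -0.0286.

-0.0286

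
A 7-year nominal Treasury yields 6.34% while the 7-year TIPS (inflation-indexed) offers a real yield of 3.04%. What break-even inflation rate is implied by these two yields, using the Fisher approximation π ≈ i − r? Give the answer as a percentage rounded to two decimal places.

π ≈ i − r = 6.34% − 3.04% → 3.30%.

3.30%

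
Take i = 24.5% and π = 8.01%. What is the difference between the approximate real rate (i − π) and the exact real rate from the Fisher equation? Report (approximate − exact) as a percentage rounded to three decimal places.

Approximate: r ≈ 24.500% − 8.010% = 16.4900%
Exact: (1 + 0.2450)/(1 + 0.0801) − 1 = 15.2671%
Error = 16.4900% − 15.2671% = 1.2229% → 1.223%.

1.223%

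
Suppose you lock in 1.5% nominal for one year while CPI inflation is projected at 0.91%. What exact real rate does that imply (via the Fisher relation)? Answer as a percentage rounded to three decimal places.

By the Fisher relation, 1 + r = (1 + i)/(1 + π).
1 + r = 1.01500 / 1.00910 = 1.005847
r = 1.005847 − 1 = 0.5847%, i.e. 0.585%.

0.585%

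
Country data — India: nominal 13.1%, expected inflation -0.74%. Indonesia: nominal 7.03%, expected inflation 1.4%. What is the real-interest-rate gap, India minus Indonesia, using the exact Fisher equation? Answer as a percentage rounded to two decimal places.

India: (1 + 0.1310)/(1 − 0.0074) − 1 = 13.9432%
Indonesia: (1 + 0.0703)/(1 + 0.0140) − 1 = 5.5523%
Differential = 13.9432% − 5.5523% = 8.3909% → 8.39%.

8.39%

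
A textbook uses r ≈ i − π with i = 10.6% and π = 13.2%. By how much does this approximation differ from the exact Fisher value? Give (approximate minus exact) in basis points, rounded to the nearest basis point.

-30 basis points

Approximate: r ≈ 10.600% − 13.200% = -2.6000%
Exact: (1 + 0.1060)/(1 + 0.1320) − 1 = -2.2968%
Error = -2.6000% − (-2.2968%) = -0.3032% → -30 basis points.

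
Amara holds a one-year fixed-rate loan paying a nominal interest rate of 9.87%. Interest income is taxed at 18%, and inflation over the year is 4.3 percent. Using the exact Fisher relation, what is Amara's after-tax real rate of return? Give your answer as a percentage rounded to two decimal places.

After-tax nominal return = 9.87% × (1 − 0.18) = 8.0934%.
1 + r = 1.080934 / 1.04300 = 1.036370
After-tax real rate = 1.036370 − 1 → 3.64%.

3.64%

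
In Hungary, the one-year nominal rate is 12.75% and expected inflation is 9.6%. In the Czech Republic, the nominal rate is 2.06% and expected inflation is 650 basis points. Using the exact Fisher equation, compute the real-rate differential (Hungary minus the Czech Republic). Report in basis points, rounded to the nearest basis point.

704 basis points

Hungary: (1 + 0.1275)/(1 + 0.0960) − 1 = 2.8741%
The Czech Republic: (1 + 0.0206)/(1 + 0.0650) − 1 = -4.1690%
Differential = 2.8741% − (-4.1690%) = 7.0431% → 704 basis points.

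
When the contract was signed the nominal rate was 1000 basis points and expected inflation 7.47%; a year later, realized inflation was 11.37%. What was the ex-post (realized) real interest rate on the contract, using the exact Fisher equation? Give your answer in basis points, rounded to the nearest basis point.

-123 basis points

Ex-post: (1 + 0.1000)/(1 + 0.1137) − 1 = -1.2301%
So the realized real rate is -123 basis points.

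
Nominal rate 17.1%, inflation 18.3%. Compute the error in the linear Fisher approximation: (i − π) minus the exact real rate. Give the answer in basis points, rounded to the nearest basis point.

Approximate: r ≈ 17.100% − 18.300% = -1.2000%
Exact: (1 + 0.1710)/(1 + 0.1830) − 1 = -1.0144%
Error = -1.2000% − (-1.0144%) = -0.1856% → -19 basis points.

-19 basis points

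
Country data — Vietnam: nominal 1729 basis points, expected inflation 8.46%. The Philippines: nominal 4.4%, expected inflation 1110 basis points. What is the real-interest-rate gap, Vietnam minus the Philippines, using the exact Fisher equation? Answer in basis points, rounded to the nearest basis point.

Vietnam: (1 + 0.1729)/(1 + 0.0846) − 1 = 8.1413%
The Philippines: (1 + 0.0440)/(1 + 0.1110) − 1 = -6.0306%
Differential = 8.1413% − (-6.0306%) = 14.1719% → 1417 basis points.

1417 basis points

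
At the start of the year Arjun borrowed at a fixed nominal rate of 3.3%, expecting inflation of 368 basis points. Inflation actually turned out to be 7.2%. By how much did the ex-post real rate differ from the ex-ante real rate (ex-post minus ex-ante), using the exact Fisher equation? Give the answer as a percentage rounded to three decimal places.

Ex-ante: (1 + 0.0330)/(1 + 0.0368) − 1 = -0.36651%
Ex-post: (1 + 0.0330)/(1 + 0.0720) − 1 = -3.63806%
Difference (ex-post − ex-ante) = -3.27155% → -3.272%.

-3.272%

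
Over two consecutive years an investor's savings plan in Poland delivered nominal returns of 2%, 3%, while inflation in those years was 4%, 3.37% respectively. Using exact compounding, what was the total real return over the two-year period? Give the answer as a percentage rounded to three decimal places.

Nominal growth factor = 1.0200 × 1.0300 = 1.050600
Price-level growth factor = 1.0400 × 1.0337 = 1.075048
Real growth factor = 1.050600 / 1.075048 = 0.977259
Total real return = 0.977259 − 1 → -2.274%.

-2.274%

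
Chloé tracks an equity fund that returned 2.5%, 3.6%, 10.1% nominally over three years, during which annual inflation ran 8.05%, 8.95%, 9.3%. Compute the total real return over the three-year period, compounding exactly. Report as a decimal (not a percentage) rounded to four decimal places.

Compound the nominal returns: 1.0250 × 1.0360 × 1.1010 = 1.169152.
Compound inflation: 1.0805 × 1.0895 × 1.0930 = 1.286685.
Deflate: 1.169152 / 1.286685 = 0.908654.
Total real return = 0.908654 − 1 → -0.0913.

-0.0913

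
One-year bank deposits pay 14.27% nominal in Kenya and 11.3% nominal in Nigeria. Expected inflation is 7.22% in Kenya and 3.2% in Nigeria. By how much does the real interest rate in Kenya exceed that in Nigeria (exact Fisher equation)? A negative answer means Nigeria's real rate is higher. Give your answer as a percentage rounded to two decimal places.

Kenya: (1 + 0.1427)/(1 + 0.0722) − 1 = 6.5753%
Nigeria: (1 + 0.1130)/(1 + 0.0320) − 1 = 7.8488%
Differential = 6.5753% − 7.8488% = -1.2736% → -1.27%.

-1.27%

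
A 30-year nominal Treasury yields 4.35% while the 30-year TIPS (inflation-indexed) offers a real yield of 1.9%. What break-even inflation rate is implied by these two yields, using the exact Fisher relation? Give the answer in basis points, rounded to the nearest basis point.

240 basis points

(1 + π) = (1 + i)/(1 + r) = 1.04350 / 1.01900 = 1.024043
Break-even inflation = 1.024043 − 1 → 240 basis points.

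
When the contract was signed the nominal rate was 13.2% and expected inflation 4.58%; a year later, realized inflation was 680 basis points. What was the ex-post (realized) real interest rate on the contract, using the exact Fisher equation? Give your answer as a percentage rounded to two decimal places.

5.99%

Ex-post: (1 + 0.1320)/(1 + 0.0680) − 1 = 5.9925%
So the realized real rate is 5.99%.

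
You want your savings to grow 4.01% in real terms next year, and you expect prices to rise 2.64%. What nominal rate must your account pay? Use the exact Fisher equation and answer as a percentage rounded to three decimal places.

6.756%

(1 + i) = (1 + r)(1 + π) = 1.04010 × 1.02640 = 1.06755864
i = 1.06755864 − 1, so the required nominal rate is 6.756%.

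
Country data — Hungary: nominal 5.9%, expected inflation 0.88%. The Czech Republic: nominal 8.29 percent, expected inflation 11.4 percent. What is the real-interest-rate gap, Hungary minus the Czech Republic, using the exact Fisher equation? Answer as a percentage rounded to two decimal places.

Hungary: (1 + 0.0590)/(1 + 0.0088) − 1 = 4.9762%
The Czech Republic: (1 + 0.0829)/(1 + 0.1140) − 1 = -2.7917%
Differential = 4.9762% − (-2.7917%) = 7.7680% → 7.77%.

7.77%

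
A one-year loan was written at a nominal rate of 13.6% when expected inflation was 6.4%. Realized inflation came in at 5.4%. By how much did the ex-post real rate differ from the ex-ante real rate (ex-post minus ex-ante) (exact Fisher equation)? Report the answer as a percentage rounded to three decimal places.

1.013%

Ex-ante: (1 + 0.1360)/(1 + 0.0640) − 1 = 6.7669%
Ex-post: (1 + 0.1360)/(1 + 0.0540) − 1 = 7.7799%
Difference (ex-post − ex-ante) = 1.0130% → 1.013%.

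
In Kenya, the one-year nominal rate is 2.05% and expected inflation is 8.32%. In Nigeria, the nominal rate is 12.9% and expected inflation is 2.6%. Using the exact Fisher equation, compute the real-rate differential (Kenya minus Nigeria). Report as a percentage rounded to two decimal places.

Kenya: (1 + 0.0205)/(1 + 0.0832) − 1 = -5.7884%
Nigeria: (1 + 0.1290)/(1 + 0.0260) − 1 = 10.0390%
Differential = -5.7884% − 10.0390% = -15.8274% → -15.83%.

-15.83%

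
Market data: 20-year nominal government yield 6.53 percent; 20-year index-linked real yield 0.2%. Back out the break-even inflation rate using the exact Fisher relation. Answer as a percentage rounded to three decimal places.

6.317%

(1 + π) = (1 + i)/(1 + r) = 1.06530 / 1.00200 = 1.063174
Break-even inflation = 1.063174 − 1 → 6.317%.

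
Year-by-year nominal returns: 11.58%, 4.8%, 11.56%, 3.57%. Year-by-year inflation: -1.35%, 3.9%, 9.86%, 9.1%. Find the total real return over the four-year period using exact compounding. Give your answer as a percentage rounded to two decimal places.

Compound the nominal returns: 1.1158 × 1.0480 × 1.1156 × 1.0357 = 1.351108.
Compound inflation: 0.9865 × 1.0390 × 1.0986 × 1.0910 = 1.228505.
Deflate: 1.351108 / 1.228505 = 1.099799.
Total real return = 1.099799 − 1 → 9.98%.

9.98%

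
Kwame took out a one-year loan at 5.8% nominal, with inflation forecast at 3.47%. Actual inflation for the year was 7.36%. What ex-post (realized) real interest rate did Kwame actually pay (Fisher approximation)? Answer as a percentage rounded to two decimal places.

Ex-post: 5.8% − 7.36% = -1.560%
So the realized real rate is -1.56%.

-1.56%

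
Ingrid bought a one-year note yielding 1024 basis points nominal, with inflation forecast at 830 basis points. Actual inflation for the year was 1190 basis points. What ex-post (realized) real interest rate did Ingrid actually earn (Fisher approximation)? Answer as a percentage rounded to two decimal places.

-1.66%

Ex-post: 10.24% − 11.9% = -1.660%
So the realized real rate is -1.66%.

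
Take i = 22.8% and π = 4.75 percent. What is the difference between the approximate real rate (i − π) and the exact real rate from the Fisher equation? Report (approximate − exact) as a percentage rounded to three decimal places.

Approximate: r ≈ 22.800% − 4.750% = 18.0500%
Exact: (1 + 0.2280)/(1 + 0.0475) − 1 = 17.231504%
Error = 18.0500% − 17.231504% = 0.818496% → 0.818%.

0.818%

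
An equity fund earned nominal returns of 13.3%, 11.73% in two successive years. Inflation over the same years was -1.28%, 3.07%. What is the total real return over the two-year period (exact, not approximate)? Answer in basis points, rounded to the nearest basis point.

2441 basis points

Compound the nominal returns: 1.1330 × 1.1173 = 1.265901.
Compound inflation: 0.9872 × 1.0307 = 1.017507.
Deflate: 1.265901 / 1.017507 = 1.244120.
Total real return = 1.244120 − 1 → 2441 basis points.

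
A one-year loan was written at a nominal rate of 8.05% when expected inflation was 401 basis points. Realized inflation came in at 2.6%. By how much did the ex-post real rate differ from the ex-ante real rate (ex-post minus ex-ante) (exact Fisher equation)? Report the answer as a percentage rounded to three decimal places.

Ex-ante: (1 + 0.0805)/(1 + 0.0401) − 1 = 3.8842%
Ex-post: (1 + 0.0805)/(1 + 0.0260) − 1 = 5.3119%
Difference (ex-post − ex-ante) = 1.4276% → 1.428%.

1.428%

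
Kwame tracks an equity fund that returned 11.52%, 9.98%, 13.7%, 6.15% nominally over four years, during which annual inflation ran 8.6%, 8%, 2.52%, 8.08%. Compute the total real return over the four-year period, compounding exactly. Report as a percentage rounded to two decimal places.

13.90%

Compound the nominal returns: 1.1152 × 1.0998 × 1.1370 × 1.0615 = 1.480290.
Compound inflation: 1.0860 × 1.0800 × 1.0252 × 1.0808 = 1.299593.
Deflate: 1.480290 / 1.299593 = 1.139041.
Total real return = 1.139041 − 1 → 13.90%.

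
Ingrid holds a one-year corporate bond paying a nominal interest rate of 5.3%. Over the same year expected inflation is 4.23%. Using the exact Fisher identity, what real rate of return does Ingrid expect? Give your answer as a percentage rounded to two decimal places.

By the Fisher identity, 1 + r = (1 + i)/(1 + π).
1 + r = 1.05300 / 1.04230 = 1.010266
r = 1.010266 − 1 = 1.0266%, i.e. 1.03%.

1.03%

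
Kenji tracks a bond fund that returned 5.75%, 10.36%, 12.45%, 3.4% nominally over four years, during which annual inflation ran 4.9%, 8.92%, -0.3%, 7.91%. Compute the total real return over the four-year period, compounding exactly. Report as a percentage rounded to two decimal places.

10.39%

Nominal growth factor = 1.0575 × 1.1036 × 1.1245 × 1.0340 = 1.356976
Price-level growth factor = 1.0490 × 1.0892 × 0.9970 × 1.0791 = 1.229249
Real growth factor = 1.356976 / 1.229249 = 1.103906
Total real return = 1.103906 − 1 → 10.39%.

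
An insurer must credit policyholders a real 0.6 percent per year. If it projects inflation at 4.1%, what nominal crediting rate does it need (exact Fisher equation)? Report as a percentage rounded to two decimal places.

(1 + i) = (1 + r)(1 + π) = 1.00600 × 1.04100 = 1.047246
i = 1.047246 − 1, so the required nominal rate is 4.72%.

4.72%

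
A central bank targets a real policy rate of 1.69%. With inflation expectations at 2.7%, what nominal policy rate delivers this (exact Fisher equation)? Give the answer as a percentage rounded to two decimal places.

(1 + i) = (1 + r)(1 + π) = 1.01690 × 1.02700 = 1.0443563
i = 1.0443563 − 1, so the required nominal rate is 4.44%.

4.44%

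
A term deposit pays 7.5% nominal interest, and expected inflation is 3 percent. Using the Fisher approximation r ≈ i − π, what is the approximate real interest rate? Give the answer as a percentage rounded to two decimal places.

4.50%

r ≈ i − π = 7.5% − 3% = 4.50%.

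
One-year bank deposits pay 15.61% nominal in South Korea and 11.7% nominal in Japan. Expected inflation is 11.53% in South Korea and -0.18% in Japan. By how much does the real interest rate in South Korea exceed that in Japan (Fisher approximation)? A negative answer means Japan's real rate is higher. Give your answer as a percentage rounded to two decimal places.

South Korea: 15.61% − 11.53% = 4.080%
Japan: 11.7% − (-0.18%) = 11.880%
Differential = -7.800% → -7.80%.

-7.80%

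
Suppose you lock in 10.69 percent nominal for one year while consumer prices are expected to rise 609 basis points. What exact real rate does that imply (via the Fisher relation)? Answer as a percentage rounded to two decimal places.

1 + r = 1.10690 / 1.06090 = 1.043359
r = 1.043359 − 1 = 4.3359%, i.e. 4.34%.

4.34%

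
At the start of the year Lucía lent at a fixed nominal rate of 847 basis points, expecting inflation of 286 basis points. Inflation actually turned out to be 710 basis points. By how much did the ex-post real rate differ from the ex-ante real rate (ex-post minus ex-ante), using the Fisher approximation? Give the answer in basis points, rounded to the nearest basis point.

Ex-ante: 8.47% − 2.86% = 5.610%
Ex-post: 8.47% − 7.1% = 1.370%
Difference (ex-post − ex-ante) = -4.2400% → -424 basis points.

-424 basis points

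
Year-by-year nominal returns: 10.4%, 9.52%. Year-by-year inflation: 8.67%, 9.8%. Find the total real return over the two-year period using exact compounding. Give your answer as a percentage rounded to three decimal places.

1.333%

Compound the nominal returns: 1.1040 × 1.0952 = 1.209101.
Compound inflation: 1.0867 × 1.0980 = 1.193197.
Deflate: 1.209101 / 1.193197 = 1.013329.
Total real return = 1.013329 − 1 → 1.333%.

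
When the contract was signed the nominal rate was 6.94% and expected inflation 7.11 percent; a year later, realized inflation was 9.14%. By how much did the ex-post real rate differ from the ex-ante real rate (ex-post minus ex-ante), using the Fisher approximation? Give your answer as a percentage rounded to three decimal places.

-2.030%

Ex-ante: 6.94% − 7.11% = -0.170%
Ex-post: 6.94% − 9.14% = -2.200%
Difference (ex-post − ex-ante) = -2.0300% → -2.030%.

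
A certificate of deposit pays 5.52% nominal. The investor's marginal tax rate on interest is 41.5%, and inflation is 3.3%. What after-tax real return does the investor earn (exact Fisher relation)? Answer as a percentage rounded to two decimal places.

After-tax nominal return = 5.52% × (1 − 0.415) = 3.2292%.
1 + r = 1.032292 / 1.03300 = 0.999315
After-tax real rate = 0.999315 − 1 → -0.07%.

-0.07%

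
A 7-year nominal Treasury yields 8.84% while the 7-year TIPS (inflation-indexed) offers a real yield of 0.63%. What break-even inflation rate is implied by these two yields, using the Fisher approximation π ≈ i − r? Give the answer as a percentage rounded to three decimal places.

8.210%

π ≈ i − r = 8.84% − 0.63% → 8.210%.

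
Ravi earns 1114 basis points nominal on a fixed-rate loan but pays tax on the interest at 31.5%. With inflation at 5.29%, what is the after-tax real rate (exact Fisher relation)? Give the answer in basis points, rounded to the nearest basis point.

After-tax nominal return = 11.14% × (1 − 0.315) = 7.6309%.
1 + r = 1.076309 / 1.05290 = 1.022233
After-tax real rate = 1.022233 − 1 → 222 basis points.

222 basis points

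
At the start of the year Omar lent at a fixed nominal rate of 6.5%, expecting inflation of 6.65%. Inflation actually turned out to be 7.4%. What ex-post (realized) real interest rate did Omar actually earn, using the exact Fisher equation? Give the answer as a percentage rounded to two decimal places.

-0.84%

Ex-post: (1 + 0.0650)/(1 + 0.0740) − 1 = -0.8380%
So the realized real rate is -0.84%.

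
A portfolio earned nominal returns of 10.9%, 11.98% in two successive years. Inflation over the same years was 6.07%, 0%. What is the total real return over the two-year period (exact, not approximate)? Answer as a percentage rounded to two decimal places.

17.08%

Nominal growth factor = 1.1090 × 1.1198 = 1.241858
Price-level growth factor = 1.0607 × 1.0000 = 1.060700
Real growth factor = 1.241858 / 1.060700 = 1.170791
Total real return = 1.170791 − 1 → 17.08%.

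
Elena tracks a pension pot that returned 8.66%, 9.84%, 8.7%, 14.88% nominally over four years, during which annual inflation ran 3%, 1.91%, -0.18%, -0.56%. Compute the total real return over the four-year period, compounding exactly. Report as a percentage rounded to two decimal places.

Compound the nominal returns: 1.0866 × 1.0984 × 1.0870 × 1.1488 = 1.490405.
Compound inflation: 1.0300 × 1.0191 × 0.9982 × 0.9944 = 1.041916.
Deflate: 1.490405 / 1.041916 = 1.430446.
Total real return = 1.430446 − 1 → 43.04%.

43.04%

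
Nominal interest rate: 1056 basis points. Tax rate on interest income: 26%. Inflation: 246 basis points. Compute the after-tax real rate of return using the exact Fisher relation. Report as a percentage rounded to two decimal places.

5.23%

After-tax nominal return = 10.56% × (1 − 0.26) = 7.8144%.
1 + r = 1.078144 / 1.02460 = 1.052258
After-tax real rate = 1.052258 − 1 → 5.23%.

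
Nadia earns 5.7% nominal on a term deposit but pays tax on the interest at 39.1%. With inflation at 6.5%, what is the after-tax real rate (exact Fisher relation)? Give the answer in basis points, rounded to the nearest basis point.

After-tax nominal return = 5.7% × (1 − 0.391) = 3.4713%.
1 + r = 1.034713 / 1.06500 = 0.971562
After-tax real rate = 0.971562 − 1 → -284 basis points.

-284 basis points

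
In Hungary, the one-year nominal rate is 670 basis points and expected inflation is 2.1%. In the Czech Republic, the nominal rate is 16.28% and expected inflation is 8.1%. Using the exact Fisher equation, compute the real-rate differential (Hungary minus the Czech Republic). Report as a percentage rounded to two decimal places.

Hungary: (1 + 0.0670)/(1 + 0.0210) − 1 = 4.5054%
The Czech Republic: (1 + 0.1628)/(1 + 0.0810) − 1 = 7.5671%
Differential = 4.5054% − 7.5671% = -3.0617% → -3.06%.

-3.06%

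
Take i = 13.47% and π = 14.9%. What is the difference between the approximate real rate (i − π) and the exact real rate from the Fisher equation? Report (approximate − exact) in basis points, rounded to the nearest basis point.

Approximate: r ≈ 13.470% − 14.900% = -1.4300%
Exact: (1 + 0.1347)/(1 + 0.1490) − 1 = -1.2446%
Error = -1.4300% − (-1.2446%) = -0.1854% → -19 basis points.

-19 basis points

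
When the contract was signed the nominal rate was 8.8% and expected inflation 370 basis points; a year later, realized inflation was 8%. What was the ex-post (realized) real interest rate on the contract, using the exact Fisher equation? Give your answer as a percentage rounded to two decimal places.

Ex-post: (1 + 0.0880)/(1 + 0.0800) − 1 = 0.7407%
So the realized real rate is 0.74%.

0.74%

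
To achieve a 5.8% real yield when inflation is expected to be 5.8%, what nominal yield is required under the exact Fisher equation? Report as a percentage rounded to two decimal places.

11.94%

(1 + i) = (1 + r)(1 + π) = 1.05800 × 1.05800 = 1.119364
i = 1.119364 − 1, so the required nominal rate is 11.94%.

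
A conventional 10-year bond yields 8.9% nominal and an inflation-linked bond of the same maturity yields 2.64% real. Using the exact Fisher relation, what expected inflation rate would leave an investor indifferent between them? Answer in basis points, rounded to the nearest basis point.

(1 + π) = (1 + i)/(1 + r) = 1.08900 / 1.02640 = 1.060990
Break-even inflation = 1.060990 − 1 → 610 basis points.

610 basis points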